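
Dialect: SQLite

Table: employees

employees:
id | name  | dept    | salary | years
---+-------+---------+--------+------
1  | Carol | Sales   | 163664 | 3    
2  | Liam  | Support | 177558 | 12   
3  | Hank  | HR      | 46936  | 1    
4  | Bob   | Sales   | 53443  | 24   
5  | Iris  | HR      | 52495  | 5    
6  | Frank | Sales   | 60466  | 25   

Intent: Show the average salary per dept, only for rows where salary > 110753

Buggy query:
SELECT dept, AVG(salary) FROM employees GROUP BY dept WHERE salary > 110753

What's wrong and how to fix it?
Bug: Row-level WHERE must come before GROUP BY in the clause order

Fix: Move the WHERE clause before GROUP BY

Corrected query:
SELECT dept, AVG(salary) FROM employees WHERE salary > 110753 GROUP BY dept

Result:
dept    | AVG(salary)
--------+------------
Sales   | 163664     
Support | 177558     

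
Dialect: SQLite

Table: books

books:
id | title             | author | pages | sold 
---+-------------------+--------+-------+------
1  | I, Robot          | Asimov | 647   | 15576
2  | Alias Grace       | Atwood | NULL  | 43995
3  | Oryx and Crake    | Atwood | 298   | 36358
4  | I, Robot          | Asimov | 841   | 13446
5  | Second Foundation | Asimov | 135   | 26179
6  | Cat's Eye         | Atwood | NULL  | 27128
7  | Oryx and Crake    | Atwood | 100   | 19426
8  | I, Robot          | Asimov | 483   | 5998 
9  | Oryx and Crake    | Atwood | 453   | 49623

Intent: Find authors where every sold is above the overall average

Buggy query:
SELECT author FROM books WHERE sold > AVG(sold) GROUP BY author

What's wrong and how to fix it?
Bug: WHERE evaluates per row before aggregation, so AVG() is unavailable

Fix: Use a subquery for AVG and a HAVING MIN(...) filter so the condition holds for every row in the group

Corrected query:
SELECT author FROM books GROUP BY author HAVING MIN(sold) > (SELECT AVG(sold) FROM books)

Result:
(no rows)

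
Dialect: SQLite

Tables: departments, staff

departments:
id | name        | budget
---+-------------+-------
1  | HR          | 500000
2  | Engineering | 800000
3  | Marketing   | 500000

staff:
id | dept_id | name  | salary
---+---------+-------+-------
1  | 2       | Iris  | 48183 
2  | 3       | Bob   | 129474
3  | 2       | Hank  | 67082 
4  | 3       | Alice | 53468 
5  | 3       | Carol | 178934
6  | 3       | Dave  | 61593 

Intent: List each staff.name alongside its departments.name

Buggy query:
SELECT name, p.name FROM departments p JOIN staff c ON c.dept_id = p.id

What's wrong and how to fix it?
Bug: 'name' exists in both joined tables, so the database can't tell which one is meant

Fix: Qualify the column with its table alias (c.name)

Corrected query:
SELECT c.name, p.name FROM departments p JOIN staff c ON c.dept_id = p.id

Result:
name  | name       
------+------------
Iris  | Engineering
Bob   | Marketing  
Hank  | Engineering
Alice | Marketing  
Carol | Marketing  
Dave  | Marketing  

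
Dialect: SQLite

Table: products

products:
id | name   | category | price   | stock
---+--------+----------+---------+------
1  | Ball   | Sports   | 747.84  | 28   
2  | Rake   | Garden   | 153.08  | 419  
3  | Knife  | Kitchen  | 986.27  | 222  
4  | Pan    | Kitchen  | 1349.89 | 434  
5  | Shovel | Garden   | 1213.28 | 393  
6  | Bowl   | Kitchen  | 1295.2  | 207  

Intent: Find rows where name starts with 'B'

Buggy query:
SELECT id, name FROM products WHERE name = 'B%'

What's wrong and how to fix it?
Bug: '=' compares the literal string including the % character; pattern matching needs LIKE

Fix: Use LIKE for wildcard pattern matching

Corrected query:
SELECT id, name FROM products WHERE name LIKE 'B%'

Result:
id | name
---+-----
1  | Ball
6  | Bowl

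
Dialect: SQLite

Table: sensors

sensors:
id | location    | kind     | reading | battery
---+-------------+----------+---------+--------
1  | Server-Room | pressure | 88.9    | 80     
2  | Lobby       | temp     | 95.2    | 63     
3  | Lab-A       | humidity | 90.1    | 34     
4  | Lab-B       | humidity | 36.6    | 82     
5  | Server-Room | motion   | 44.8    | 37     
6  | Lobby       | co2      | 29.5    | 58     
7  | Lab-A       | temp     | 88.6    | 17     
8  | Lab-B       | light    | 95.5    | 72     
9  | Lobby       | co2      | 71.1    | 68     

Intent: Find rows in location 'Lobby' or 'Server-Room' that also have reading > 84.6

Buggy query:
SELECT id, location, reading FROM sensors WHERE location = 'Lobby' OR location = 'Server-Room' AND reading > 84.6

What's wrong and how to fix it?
Bug: AND binds tighter than OR, so this parses as location = 'Lobby' OR (location = 'Server-Room' AND reading > 84.6)

Fix: Group the OR with parentheses (or use IN), then AND the threshold

Corrected query:
SELECT id, location, reading FROM sensors WHERE (location = 'Lobby' OR location = 'Server-Room') AND reading > 84.6

Result:
id | location    | reading
---+-------------+--------
1  | Server-Room | 88.9   
2  | Lobby       | 95.2   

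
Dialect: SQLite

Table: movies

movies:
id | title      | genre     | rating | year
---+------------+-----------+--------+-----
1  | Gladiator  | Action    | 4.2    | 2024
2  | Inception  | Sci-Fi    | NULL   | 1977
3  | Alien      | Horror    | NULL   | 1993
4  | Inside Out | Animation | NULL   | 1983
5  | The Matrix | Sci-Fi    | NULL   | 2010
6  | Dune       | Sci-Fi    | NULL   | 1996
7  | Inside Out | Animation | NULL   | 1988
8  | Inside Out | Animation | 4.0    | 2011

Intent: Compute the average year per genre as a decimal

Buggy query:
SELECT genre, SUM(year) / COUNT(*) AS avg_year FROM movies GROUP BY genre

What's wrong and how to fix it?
Bug: SUM(year) and COUNT(*) are both integers; the division truncates the fractional part

Fix: Multiply by 1.0 (or CAST to REAL) to force floating-point division

Corrected query:
SELECT genre, SUM(year) * 1.0 / COUNT(*) AS avg_year FROM movies GROUP BY genre

Result:
genre     | avg_year   
----------+------------
Action    | 2024       
Animation | 1994       
Horror    | 1993       
Sci-Fi    | 1994.333333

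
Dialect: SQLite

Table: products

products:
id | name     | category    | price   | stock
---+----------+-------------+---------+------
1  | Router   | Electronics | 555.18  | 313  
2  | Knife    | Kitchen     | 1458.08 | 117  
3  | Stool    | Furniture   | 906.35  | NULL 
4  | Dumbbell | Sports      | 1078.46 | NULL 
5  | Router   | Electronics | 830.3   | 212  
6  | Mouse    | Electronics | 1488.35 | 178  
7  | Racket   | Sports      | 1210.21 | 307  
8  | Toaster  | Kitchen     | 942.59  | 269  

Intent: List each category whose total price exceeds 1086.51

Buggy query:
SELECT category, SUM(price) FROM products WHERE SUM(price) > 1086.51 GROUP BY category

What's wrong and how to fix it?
Bug: Aggregate functions cannot appear in a WHERE clause

Fix: Use HAVING (which filters groups after aggregation) instead of WHERE

Corrected query:
SELECT category, SUM(price) FROM products GROUP BY category HAVING SUM(price) > 1086.51

Result:
category    | SUM(price)
------------+-----------
Electronics | 2873.83   
Kitchen     | 2400.67   
Sports      | 2288.67   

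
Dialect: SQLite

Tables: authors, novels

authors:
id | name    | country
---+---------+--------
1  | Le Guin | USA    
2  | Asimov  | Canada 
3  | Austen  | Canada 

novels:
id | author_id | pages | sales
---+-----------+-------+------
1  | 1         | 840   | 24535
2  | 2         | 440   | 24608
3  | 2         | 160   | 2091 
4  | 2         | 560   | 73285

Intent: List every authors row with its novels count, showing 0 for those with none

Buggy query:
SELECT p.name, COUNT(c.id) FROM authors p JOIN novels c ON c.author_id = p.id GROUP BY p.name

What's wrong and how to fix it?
Bug: An inner join excludes parents with zero children

Fix: Switch to LEFT JOIN to retain unmatched parent rows

Corrected query:
SELECT p.name, COUNT(c.id) FROM authors p LEFT JOIN novels c ON c.author_id = p.id GROUP BY p.name

Result:
name    | COUNT(c.id)
--------+------------
Asimov  | 3          
Austen  | 0          
Le Guin | 1          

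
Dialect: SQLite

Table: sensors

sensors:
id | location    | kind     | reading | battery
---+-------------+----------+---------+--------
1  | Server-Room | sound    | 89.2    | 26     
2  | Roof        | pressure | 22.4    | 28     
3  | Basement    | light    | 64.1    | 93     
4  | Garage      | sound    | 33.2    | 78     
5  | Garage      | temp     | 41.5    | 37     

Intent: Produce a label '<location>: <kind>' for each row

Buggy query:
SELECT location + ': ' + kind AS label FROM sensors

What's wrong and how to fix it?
Bug: SQLite uses || for string concatenation; + coerces text to numbers (yielding 0)

Fix: Use the || operator for string concatenation

Corrected query:
SELECT location || ': ' || kind AS label FROM sensors

Result:
label             
------------------
Server-Room: sound
Roof: pressure    
Basement: light   
Garage: sound     
Garage: temp      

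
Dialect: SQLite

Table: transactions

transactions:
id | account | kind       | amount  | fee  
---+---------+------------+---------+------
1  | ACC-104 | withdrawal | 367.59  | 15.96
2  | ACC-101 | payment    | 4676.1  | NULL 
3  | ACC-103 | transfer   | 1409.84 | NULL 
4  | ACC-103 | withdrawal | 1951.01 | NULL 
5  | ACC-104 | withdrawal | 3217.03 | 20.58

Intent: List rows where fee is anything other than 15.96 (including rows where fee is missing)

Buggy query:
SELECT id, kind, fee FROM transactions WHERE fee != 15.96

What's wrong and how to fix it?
Bug: 'fee != 15.96' is unknown when fee is NULL, so NULL rows are silently excluded

Fix: Handle NULL separately with IS NULL alongside the inequality

Corrected query:
SELECT id, kind, fee FROM transactions WHERE fee != 15.96 OR fee IS NULL

Result:
id | kind       | fee  
---+------------+------
2  | payment    | NULL 
3  | transfer   | NULL 
4  | withdrawal | NULL 
5  | withdrawal | 20.58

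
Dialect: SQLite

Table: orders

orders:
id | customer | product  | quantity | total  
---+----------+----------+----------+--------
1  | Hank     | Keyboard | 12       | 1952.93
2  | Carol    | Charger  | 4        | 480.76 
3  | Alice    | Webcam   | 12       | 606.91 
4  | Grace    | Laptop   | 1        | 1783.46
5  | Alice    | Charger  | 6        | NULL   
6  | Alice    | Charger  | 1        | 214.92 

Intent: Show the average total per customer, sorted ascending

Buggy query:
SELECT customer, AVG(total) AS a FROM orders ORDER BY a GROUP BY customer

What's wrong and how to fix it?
Bug: ORDER BY appears before GROUP BY; SQL clause order requires GROUP BY first

Fix: Move ORDER BY to the end, after GROUP BY

Corrected query:
SELECT customer, AVG(total) AS a FROM orders GROUP BY customer ORDER BY a

Result:
customer | a      
---------+--------
Alice    | 410.915
Carol    | 480.76 
Grace    | 1783.46
Hank     | 1952.93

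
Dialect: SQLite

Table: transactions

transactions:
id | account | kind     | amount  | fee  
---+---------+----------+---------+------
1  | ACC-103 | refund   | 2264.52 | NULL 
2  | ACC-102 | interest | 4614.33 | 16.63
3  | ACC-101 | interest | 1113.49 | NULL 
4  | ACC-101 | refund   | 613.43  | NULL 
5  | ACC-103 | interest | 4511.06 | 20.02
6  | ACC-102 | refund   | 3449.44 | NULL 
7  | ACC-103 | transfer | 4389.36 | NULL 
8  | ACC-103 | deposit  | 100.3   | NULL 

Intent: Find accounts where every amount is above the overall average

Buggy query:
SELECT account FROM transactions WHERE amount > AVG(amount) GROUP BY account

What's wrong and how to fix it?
Bug: WHERE evaluates per row before aggregation, so AVG() is unavailable

Fix: Use a subquery for AVG and a HAVING MIN(...) filter so the condition holds for every row in the group

Corrected query:
SELECT account FROM transactions GROUP BY account HAVING MIN(amount) > (SELECT AVG(amount) FROM transactions)

Result:
account
-------
ACC-102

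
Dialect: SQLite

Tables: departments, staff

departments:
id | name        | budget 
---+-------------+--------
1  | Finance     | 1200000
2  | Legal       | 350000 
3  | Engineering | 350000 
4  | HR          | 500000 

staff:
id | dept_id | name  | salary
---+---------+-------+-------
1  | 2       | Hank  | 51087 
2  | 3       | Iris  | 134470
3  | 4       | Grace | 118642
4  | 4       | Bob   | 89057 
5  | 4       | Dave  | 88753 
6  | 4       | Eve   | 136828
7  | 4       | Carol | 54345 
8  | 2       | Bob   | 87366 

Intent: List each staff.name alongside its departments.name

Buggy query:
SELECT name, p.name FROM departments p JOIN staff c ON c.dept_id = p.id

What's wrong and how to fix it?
Bug: 'name' exists in both joined tables, so the database can't tell which one is meant

Fix: Qualify the column with its table alias (c.name)

Corrected query:
SELECT c.name, p.name FROM departments p JOIN staff c ON c.dept_id = p.id

Result:
name  | name       
------+------------
Hank  | Legal      
Iris  | Engineering
Grace | HR         
Bob   | HR         
Dave  | HR         
Eve   | HR         
Carol | HR         
Bob   | Legal      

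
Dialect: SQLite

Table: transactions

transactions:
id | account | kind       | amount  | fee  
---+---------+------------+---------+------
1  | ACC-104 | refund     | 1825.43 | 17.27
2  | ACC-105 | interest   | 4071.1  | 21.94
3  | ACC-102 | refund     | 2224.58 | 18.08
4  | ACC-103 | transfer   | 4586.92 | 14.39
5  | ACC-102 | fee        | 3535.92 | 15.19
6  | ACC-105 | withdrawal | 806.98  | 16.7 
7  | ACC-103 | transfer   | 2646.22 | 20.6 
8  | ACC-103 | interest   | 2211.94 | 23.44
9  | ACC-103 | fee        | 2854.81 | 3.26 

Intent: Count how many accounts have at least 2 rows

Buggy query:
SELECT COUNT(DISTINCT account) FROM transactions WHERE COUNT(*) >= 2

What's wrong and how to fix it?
Bug: WHERE filters individual rows, not groups, so a group-level COUNT is invalid there

Fix: Group first with HAVING COUNT(*) >= 2, then COUNT the resulting groups

Corrected query:
SELECT COUNT(*) FROM (SELECT account FROM transactions GROUP BY account HAVING COUNT(*) >= 2)

Result:
COUNT(*)
--------
3       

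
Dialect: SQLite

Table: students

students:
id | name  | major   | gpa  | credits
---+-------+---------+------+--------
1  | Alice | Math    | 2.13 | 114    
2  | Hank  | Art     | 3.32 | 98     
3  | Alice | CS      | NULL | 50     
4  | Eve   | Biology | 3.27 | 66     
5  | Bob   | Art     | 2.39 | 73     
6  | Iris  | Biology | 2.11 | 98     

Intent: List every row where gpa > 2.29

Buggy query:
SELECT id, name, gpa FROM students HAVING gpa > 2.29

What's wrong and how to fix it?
Bug: HAVING filters the output of aggregation, but this query has no GROUP BY and no aggregate functions, so SQLite rejects it (HAVING clause on a non-aggregate query); the condition here is per row

Fix: Replace HAVING with WHERE since the condition applies to individual rows

Corrected query:
SELECT id, name, gpa FROM students WHERE gpa > 2.29

Result:
id | name | gpa 
---+------+-----
2  | Hank | 3.32
4  | Eve  | 3.27
5  | Bob  | 2.39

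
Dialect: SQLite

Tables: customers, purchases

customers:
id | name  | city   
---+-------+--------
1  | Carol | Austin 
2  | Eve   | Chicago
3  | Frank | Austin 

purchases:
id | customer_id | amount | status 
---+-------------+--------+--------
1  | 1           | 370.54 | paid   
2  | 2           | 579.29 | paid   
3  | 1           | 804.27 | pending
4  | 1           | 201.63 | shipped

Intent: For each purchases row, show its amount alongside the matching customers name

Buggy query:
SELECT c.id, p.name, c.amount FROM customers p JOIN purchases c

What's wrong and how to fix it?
Bug: JOIN with no ON clause produces a cartesian product; every purchases row pairs with every customers row

Fix: Specify the join condition linking the foreign key to the parent id

Corrected query:
SELECT c.id, p.name, c.amount FROM customers p JOIN purchases c ON c.customer_id = p.id

Result:
id | name  | amount
---+-------+-------
1  | Carol | 370.54
2  | Eve   | 579.29
3  | Carol | 804.27
4  | Carol | 201.63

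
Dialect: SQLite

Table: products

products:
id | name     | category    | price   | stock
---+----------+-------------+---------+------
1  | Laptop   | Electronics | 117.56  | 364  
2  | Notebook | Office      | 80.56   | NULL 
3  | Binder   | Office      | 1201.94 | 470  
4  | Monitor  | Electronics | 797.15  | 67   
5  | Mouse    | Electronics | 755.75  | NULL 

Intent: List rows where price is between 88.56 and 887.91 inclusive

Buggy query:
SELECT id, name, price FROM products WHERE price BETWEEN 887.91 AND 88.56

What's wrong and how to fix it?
Bug: BETWEEN expects the lower bound first; with 887.91 AND 88.56 the range is empty

Fix: Write BETWEEN 88.56 AND 887.91

Corrected query:
SELECT id, name, price FROM products WHERE price BETWEEN 88.56 AND 887.91

Result:
id | name    | price 
---+---------+-------
1  | Laptop  | 117.56
4  | Monitor | 797.15
5  | Mouse   | 755.75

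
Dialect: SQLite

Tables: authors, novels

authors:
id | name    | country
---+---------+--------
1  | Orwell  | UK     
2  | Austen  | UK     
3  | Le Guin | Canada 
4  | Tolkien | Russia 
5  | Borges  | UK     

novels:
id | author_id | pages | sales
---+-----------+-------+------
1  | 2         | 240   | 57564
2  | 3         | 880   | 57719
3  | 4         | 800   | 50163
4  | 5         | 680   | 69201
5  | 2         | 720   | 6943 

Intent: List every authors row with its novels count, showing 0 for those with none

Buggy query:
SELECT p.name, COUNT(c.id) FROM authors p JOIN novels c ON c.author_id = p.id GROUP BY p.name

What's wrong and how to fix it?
Bug: An inner join excludes parents with zero children

Fix: Switch to LEFT JOIN to retain unmatched parent rows

Corrected query:
SELECT p.name, COUNT(c.id) FROM authors p LEFT JOIN novels c ON c.author_id = p.id GROUP BY p.name

Result:
name    | COUNT(c.id)
--------+------------
Austen  | 2          
Borges  | 1          
Le Guin | 1          
Orwell  | 0          
Tolkien | 1          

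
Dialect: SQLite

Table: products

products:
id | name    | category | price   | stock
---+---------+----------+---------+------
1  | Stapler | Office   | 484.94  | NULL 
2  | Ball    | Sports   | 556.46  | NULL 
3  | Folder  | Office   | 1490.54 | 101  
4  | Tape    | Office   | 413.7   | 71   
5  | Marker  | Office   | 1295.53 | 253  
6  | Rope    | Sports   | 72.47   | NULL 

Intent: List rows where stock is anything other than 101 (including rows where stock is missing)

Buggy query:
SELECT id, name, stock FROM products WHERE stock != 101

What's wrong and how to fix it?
Bug: Inequality against NULL is unknown, not true; rows with NULL are dropped

Fix: Handle NULL separately with IS NULL alongside the inequality

Corrected query:
SELECT id, name, stock FROM products WHERE stock != 101 OR stock IS NULL

Result:
id | name    | stock
---+---------+------
1  | Stapler | NULL 
2  | Ball    | NULL 
4  | Tape    | 71   
5  | Marker  | 253  
6  | Rope    | NULL 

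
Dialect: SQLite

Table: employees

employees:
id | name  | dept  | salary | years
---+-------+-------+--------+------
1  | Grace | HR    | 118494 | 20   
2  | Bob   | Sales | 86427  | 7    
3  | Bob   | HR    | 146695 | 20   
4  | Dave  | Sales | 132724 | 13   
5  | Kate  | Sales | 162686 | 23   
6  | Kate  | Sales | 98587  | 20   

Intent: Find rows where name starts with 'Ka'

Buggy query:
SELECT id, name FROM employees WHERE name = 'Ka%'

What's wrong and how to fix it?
Bug: Wildcards only work with LIKE; '=' treats '%' as a literal character

Fix: Replace '=' with LIKE so 'Ka%' is treated as a pattern

Corrected query:
SELECT id, name FROM employees WHERE name LIKE 'Ka%'

Result:
id | name
---+-----
5  | Kate
6  | Kate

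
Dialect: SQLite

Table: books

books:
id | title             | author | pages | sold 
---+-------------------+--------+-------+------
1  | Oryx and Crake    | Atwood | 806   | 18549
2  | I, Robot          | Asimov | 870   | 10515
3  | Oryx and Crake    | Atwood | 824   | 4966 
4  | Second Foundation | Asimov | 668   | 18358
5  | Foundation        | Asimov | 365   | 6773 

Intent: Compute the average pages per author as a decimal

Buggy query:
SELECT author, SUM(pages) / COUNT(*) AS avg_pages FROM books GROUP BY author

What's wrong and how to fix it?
Bug: Both operands are integers, so '/' performs integer division and truncates

Fix: Cast one side to REAL so the division keeps the fractional part

Corrected query:
SELECT author, SUM(pages) * 1.0 / COUNT(*) AS avg_pages FROM books GROUP BY author

Result:
author | avg_pages 
-------+-----------
Asimov | 634.333333
Atwood | 815       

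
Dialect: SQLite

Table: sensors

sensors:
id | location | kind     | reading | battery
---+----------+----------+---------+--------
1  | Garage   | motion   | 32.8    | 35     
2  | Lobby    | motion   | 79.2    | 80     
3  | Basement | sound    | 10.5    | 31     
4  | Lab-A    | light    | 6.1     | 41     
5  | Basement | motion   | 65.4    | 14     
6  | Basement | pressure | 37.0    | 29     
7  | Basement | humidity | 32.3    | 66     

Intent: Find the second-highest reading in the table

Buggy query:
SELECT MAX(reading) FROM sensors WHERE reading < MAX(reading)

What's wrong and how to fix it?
Bug: The inner MAX is an aggregate inside WHERE, which is not allowed

Fix: Compute the overall MAX in a subquery, then take MAX of rows below it

Corrected query:
SELECT MAX(reading) FROM sensors WHERE reading < (SELECT MAX(reading) FROM sensors)

Result:
MAX(reading)
------------
65.4        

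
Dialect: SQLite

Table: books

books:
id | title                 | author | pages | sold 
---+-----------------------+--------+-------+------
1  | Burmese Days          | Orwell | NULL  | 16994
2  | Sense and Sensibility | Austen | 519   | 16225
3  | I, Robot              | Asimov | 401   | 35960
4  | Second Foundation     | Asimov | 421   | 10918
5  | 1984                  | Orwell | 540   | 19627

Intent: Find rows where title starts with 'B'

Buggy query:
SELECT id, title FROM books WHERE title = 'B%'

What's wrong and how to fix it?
Bug: Wildcards only work with LIKE; '=' treats '%' as a literal character

Fix: Use LIKE for wildcard pattern matching

Corrected query:
SELECT id, title FROM books WHERE title LIKE 'B%'

Result:
id | title       
---+-------------
1  | Burmese Days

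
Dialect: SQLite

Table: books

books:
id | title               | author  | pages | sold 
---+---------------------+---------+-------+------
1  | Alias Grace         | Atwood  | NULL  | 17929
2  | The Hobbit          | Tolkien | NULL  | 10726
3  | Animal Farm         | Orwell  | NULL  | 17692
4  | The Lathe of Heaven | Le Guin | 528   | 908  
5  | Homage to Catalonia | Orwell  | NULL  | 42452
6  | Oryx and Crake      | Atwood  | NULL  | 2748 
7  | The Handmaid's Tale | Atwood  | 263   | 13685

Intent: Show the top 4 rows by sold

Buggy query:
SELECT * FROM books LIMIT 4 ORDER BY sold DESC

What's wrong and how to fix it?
Bug: ORDER BY cannot follow LIMIT; LIMIT is the final clause

Fix: Swap the clauses: ORDER BY first, then LIMIT

Corrected query:
SELECT * FROM books ORDER BY sold DESC LIMIT 4

Result:
id | title               | author | pages | sold 
---+---------------------+--------+-------+------
5  | Homage to Catalonia | Orwell | NULL  | 42452
1  | Alias Grace         | Atwood | NULL  | 17929
3  | Animal Farm         | Orwell | NULL  | 17692
7  | The Handmaid's Tale | Atwood | 263   | 13685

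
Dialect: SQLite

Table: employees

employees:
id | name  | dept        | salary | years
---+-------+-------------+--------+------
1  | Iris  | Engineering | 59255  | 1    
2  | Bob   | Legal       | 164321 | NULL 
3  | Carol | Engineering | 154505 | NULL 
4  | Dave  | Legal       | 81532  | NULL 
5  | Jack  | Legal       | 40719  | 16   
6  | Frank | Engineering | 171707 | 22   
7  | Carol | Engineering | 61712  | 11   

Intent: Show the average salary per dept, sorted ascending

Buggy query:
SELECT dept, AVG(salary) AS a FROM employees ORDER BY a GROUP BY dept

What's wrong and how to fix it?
Bug: GROUP BY must precede ORDER BY

Fix: Reorder: SELECT … FROM … GROUP BY … ORDER BY …

Corrected query:
SELECT dept, AVG(salary) AS a FROM employees GROUP BY dept ORDER BY a

Result:
dept        | a        
------------+----------
Legal       | 95524    
Engineering | 111794.75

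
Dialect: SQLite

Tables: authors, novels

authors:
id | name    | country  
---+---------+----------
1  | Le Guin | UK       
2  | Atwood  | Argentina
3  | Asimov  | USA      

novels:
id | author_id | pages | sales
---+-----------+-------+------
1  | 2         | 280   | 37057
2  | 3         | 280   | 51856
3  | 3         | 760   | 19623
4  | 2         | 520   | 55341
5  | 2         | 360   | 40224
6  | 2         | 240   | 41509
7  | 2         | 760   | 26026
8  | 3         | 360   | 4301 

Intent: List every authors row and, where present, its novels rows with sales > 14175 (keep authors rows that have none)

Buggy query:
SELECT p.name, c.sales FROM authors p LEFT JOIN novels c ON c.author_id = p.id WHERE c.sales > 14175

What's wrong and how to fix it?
Bug: A WHERE condition on the right-hand table after LEFT JOIN drops unmatched parents

Fix: Move the right-table condition into the ON clause so unmatched parents are kept

Corrected query:
SELECT p.name, c.sales FROM authors p LEFT JOIN novels c ON c.author_id = p.id AND c.sales > 14175

Result:
name    | sales
--------+------
Le Guin | NULL 
Atwood  | 26026
Atwood  | 37057
Atwood  | 40224
Atwood  | 41509
Atwood  | 55341
Asimov  | 19623
Asimov  | 51856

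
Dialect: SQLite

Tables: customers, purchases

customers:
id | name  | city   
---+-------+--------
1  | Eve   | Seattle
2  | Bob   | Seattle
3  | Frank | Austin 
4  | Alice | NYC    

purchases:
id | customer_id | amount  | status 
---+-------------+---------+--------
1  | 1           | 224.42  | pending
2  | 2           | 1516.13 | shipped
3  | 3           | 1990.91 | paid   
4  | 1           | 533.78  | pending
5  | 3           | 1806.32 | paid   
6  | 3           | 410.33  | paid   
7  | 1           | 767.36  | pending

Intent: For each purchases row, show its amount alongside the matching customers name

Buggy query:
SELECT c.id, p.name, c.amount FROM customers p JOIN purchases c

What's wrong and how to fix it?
Bug: Missing join condition: each purchases row is matched to all customers rows instead of just its own

Fix: Specify the join condition linking the foreign key to the parent id

Corrected query:
SELECT c.id, p.name, c.amount FROM customers p JOIN purchases c ON c.customer_id = p.id

Result:
id | name  | amount 
---+-------+--------
1  | Eve   | 224.42 
2  | Bob   | 1516.13
3  | Frank | 1990.91
4  | Eve   | 533.78 
5  | Frank | 1806.32
6  | Frank | 410.33 
7  | Eve   | 767.36 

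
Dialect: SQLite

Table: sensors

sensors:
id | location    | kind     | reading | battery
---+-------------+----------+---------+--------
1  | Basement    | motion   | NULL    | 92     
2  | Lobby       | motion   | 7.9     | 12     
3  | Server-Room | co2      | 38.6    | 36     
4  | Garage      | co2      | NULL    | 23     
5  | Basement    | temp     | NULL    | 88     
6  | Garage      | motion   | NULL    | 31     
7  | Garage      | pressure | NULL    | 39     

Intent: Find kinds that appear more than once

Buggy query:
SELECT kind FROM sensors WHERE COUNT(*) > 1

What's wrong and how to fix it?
Bug: COUNT(*) is an aggregate and cannot be used in WHERE

Fix: Group first, then use HAVING for the count condition

Corrected query:
SELECT kind FROM sensors GROUP BY kind HAVING COUNT(*) > 1

Result:
kind  
------
co2   
motion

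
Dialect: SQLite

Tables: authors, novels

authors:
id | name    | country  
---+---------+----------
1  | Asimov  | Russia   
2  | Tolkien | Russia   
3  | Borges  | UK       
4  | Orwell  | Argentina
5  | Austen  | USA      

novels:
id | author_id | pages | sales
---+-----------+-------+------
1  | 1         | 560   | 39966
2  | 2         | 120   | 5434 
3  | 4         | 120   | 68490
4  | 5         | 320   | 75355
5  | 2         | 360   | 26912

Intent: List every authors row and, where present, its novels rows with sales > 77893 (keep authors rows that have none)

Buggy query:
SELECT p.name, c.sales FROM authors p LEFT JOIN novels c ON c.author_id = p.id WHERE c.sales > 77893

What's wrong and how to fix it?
Bug: A WHERE condition on the right-hand table after LEFT JOIN drops unmatched parents

Fix: Move the right-table condition into the ON clause so unmatched parents are kept

Corrected query:
SELECT p.name, c.sales FROM authors p LEFT JOIN novels c ON c.author_id = p.id AND c.sales > 77893

Result:
name    | sales
--------+------
Asimov  | NULL 
Tolkien | NULL 
Borges  | NULL 
Orwell  | NULL 
Austen  | NULL 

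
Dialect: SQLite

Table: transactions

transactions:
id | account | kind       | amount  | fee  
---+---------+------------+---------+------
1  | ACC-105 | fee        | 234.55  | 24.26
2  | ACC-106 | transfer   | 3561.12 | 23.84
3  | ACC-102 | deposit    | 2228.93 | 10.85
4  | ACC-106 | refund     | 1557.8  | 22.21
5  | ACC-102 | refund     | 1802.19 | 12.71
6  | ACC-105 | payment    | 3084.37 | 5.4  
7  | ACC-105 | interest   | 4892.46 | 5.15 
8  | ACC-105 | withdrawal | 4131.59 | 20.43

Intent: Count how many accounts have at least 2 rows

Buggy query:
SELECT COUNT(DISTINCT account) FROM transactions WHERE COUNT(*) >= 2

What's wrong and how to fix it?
Bug: WHERE filters individual rows, not groups, so a group-level COUNT is invalid there

Fix: Use a subquery that GROUPs and filters with HAVING, then count its rows

Corrected query:
SELECT COUNT(*) FROM (SELECT account FROM transactions GROUP BY account HAVING COUNT(*) >= 2)

Result:
COUNT(*)
--------
3       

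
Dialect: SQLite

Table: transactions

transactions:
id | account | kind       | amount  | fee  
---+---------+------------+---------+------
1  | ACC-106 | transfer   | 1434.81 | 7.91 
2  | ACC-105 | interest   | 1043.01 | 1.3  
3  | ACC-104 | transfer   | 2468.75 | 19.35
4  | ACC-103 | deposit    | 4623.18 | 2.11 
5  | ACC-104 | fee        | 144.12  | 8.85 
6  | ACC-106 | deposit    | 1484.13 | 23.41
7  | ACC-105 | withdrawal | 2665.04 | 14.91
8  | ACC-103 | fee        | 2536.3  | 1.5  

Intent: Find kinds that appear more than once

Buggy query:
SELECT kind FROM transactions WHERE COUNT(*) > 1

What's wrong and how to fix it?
Bug: COUNT(*) is an aggregate and cannot be used in WHERE

Fix: GROUP BY kind, then filter groups with HAVING COUNT(*) > 1

Corrected query:
SELECT kind FROM transactions GROUP BY kind HAVING COUNT(*) > 1

Result:
kind    
--------
deposit 
fee     
transfer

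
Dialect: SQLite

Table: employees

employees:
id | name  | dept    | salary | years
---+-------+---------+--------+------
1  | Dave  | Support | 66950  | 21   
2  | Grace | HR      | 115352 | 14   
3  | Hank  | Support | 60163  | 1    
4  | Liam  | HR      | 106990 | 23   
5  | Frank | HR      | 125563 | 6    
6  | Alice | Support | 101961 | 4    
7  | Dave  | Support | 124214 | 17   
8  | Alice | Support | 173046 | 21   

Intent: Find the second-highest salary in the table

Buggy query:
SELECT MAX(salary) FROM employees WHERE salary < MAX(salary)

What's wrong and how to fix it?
Bug: MAX(salary) on the right of the comparison is an aggregate-in-WHERE error

Fix: Put the inner MAX in a scalar subquery

Corrected query:
SELECT MAX(salary) FROM employees WHERE salary < (SELECT MAX(salary) FROM employees)

Result:
MAX(salary)
-----------
125563     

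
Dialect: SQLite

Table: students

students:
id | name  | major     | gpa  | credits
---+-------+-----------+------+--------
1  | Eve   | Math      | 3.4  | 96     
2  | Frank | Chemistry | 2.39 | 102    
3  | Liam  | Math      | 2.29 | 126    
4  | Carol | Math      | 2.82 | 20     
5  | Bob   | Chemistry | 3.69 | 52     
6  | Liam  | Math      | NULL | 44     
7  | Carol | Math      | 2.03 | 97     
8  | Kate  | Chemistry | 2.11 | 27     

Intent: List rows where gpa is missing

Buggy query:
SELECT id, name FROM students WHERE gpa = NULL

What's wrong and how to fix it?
Bug: Comparing to NULL with '=' never matches; NULL = NULL is unknown, not true

Fix: Use IS NULL to test for NULL

Corrected query:
SELECT id, name FROM students WHERE gpa IS NULL

Result:
id | name
---+-----
6  | Liam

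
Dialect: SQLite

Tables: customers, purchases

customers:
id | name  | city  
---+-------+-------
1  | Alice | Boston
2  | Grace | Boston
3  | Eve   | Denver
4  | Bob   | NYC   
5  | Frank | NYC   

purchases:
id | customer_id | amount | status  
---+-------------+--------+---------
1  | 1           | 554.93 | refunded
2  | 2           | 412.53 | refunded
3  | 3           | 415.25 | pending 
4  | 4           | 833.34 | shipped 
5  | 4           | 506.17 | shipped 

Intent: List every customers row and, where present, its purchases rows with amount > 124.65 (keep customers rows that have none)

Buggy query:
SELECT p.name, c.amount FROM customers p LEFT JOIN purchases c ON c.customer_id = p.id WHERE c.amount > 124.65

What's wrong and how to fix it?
Bug: A WHERE condition on the right-hand table after LEFT JOIN drops unmatched parents

Fix: Put 'c.amount > 124.65' in the JOIN's ON clause instead of WHERE

Corrected query:
SELECT p.name, c.amount FROM customers p LEFT JOIN purchases c ON c.customer_id = p.id AND c.amount > 124.65

Result:
name  | amount
------+-------
Alice | 554.93
Grace | 412.53
Eve   | 415.25
Bob   | 506.17
Bob   | 833.34
Frank | NULL  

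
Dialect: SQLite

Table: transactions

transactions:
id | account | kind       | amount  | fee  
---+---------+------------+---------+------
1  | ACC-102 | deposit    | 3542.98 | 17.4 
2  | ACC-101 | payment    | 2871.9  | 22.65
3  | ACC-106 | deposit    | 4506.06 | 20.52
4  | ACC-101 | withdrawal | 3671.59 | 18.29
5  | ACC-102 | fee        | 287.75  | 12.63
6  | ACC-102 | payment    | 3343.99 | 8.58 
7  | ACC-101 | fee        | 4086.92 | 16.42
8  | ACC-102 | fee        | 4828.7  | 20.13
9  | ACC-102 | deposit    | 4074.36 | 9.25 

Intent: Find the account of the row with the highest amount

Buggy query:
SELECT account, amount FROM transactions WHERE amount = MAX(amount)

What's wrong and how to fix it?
Bug: MAX(amount) is an aggregate and cannot be used directly in WHERE

Fix: Wrap MAX in a scalar subquery so WHERE compares against a single value

Corrected query:
SELECT account, amount FROM transactions WHERE amount = (SELECT MAX(amount) FROM transactions)

Result:
account | amount
--------+-------
ACC-102 | 4828.7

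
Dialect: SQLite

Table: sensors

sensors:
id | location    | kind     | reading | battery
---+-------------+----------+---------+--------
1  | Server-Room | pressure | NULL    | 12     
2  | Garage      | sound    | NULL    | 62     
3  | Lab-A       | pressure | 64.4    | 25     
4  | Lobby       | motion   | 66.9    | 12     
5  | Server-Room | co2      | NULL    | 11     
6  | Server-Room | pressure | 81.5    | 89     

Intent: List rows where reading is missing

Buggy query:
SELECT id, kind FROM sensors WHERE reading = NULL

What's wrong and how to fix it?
Bug: Comparing to NULL with '=' never matches; NULL = NULL is unknown, not true

Fix: Use IS NULL to test for NULL

Corrected query:
SELECT id, kind FROM sensors WHERE reading IS NULL

Result:
id | kind    
---+---------
1  | pressure
2  | sound   
5  | co2     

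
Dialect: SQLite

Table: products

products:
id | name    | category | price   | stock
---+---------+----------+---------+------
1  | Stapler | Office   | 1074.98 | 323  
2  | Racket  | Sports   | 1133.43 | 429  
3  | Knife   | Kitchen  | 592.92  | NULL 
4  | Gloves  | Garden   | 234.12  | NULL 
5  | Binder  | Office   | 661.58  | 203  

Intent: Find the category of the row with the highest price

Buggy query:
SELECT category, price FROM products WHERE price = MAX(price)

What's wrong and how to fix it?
Bug: MAX(price) is an aggregate and cannot be used directly in WHERE

Fix: Use a subquery: WHERE price = (SELECT MAX(price) FROM products)

Corrected query:
SELECT category, price FROM products WHERE price = (SELECT MAX(price) FROM products)

Result:
category | price  
---------+--------
Sports   | 1133.43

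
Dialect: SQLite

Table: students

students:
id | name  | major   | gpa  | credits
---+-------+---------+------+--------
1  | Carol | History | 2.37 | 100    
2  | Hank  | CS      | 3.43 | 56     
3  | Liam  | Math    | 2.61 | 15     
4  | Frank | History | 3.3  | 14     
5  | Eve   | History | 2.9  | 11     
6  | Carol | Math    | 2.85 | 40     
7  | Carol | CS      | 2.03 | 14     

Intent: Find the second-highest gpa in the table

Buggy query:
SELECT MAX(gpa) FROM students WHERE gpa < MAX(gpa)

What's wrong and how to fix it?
Bug: MAX(gpa) on the right of the comparison is an aggregate-in-WHERE error

Fix: Put the inner MAX in a scalar subquery

Corrected query:
SELECT MAX(gpa) FROM students WHERE gpa < (SELECT MAX(gpa) FROM students)

Result:
MAX(gpa)
--------
3.3     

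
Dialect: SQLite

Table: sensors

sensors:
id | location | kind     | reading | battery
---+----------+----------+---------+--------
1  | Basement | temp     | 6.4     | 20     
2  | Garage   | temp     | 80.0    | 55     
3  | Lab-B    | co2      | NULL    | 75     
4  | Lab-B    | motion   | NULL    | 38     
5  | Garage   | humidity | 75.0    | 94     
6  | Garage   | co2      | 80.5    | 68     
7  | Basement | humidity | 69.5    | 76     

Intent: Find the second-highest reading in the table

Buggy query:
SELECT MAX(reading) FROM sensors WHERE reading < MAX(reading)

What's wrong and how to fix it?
Bug: The inner MAX is an aggregate inside WHERE, which is not allowed

Fix: Put the inner MAX in a scalar subquery

Corrected query:
SELECT MAX(reading) FROM sensors WHERE reading < (SELECT MAX(reading) FROM sensors)

Result:
MAX(reading)
------------
80          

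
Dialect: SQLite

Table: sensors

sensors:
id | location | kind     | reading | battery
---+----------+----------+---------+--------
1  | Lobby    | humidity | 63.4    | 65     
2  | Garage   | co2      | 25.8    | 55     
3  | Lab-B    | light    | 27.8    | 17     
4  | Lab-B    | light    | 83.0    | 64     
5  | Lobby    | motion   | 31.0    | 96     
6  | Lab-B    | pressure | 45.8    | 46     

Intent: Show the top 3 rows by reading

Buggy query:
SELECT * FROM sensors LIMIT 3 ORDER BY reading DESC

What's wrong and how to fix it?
Bug: LIMIT must come after ORDER BY

Fix: Swap the clauses: ORDER BY first, then LIMIT

Corrected query:
SELECT * FROM sensors ORDER BY reading DESC LIMIT 3

Result:
id | location | kind     | reading | battery
---+----------+----------+---------+--------
4  | Lab-B    | light    | 83      | 64     
1  | Lobby    | humidity | 63.4    | 65     
6  | Lab-B    | pressure | 45.8    | 46     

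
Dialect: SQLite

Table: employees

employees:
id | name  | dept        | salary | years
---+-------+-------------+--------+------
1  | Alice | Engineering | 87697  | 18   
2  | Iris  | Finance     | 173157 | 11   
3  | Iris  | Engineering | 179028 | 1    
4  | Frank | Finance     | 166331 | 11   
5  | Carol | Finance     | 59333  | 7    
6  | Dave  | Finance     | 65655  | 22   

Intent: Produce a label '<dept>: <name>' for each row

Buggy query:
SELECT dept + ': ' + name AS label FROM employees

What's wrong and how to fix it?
Bug: '+' is numeric addition; on text columns SQLite converts them to 0 instead of concatenating

Fix: Use the || operator for string concatenation

Corrected query:
SELECT dept || ': ' || name AS label FROM employees

Result:
label             
------------------
Engineering: Alice
Finance: Iris     
Engineering: Iris 
Finance: Frank    
Finance: Carol    
Finance: Dave     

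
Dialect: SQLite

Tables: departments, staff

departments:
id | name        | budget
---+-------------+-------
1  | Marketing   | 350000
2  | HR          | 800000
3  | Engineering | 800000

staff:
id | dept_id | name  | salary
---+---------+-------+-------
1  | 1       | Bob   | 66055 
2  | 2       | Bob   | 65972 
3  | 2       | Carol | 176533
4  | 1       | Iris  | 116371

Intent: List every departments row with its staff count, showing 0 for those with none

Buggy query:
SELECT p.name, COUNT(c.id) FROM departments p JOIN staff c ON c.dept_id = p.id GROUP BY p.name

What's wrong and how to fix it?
Bug: INNER JOIN drops departments rows that have no matching staff rows

Fix: Use LEFT JOIN so parents without children still appear (COUNT(c.id) gives 0)

Corrected query:
SELECT p.name, COUNT(c.id) FROM departments p LEFT JOIN staff c ON c.dept_id = p.id GROUP BY p.name

Result:
name        | COUNT(c.id)
------------+------------
Engineering | 0          
HR          | 2          
Marketing   | 2          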